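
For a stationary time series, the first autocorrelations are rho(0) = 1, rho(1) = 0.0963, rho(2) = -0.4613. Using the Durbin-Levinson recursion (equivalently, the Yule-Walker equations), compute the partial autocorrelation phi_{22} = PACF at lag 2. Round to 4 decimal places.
\phi_{22} = -0.4750

The PACF at lag k is phi_{kk}, the last component of the solution
to the Yule-Walker system G_k phi = r_k where
  (G_k)_{ij} = rho(|i - j|), (r_k)_i = rho(i), i,j = 1..k.
Equivalently, Durbin-Levinson gives phi_{kk} iteratively:
  phi_{11} = rho(1)
  phi_{kk} = [rho(k) - sum_{j=1..k-1} phi_{k-1,j} rho(k-j)]
            / [1 - sum_{j=1..k-1} phi_{k-1,j} rho(j)],
  phi_{k,j} = phi_{k-1,j} - phi_{kk} phi_{k-1,k-j},  j = 1..k-1.
Step k = 1:
  phi_11 = rho(1) = 0.0963.
Step k = 2:
  phi_22 = [rho(2) - phi_11 rho(1)] / [1 - phi_11 rho(1)] = [-0.4613 - (0.0963)(0.0963)] / [1 - (0.0963)(0.0963)]
         = -0.47057369 / 0.99072631 = -0.475.
Therefore phi_{22} = -0.4750.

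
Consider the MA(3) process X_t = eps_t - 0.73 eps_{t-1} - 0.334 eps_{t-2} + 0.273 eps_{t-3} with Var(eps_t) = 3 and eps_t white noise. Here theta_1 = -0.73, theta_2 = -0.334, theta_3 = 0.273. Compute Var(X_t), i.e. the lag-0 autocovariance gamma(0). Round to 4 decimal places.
\gamma(0) = 5.1570

For an MA(q) process X_t = eps_t + sum_i theta_i eps_{t-i} with
Var(eps_t) = sigma^2, the variance is
  gamma(0) = sigma^2 * (1 + sum_i theta_i^2).
  sum_i theta_i^2 = (-0.73)^2 + (-0.334)^2 + (0.273)^2 = 0.5329 + 0.111556 + 0.074529 = 0.718985.
  gamma(0) = 3 * (1 + 0.718985) = 3 * 1.718985 = 5.156955, which rounds to 5.1570.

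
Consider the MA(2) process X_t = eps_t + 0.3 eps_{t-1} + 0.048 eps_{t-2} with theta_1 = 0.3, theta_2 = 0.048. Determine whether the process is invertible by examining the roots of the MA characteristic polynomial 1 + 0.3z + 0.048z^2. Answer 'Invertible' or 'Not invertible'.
\text{Invertible}

The MA(q) characteristic polynomial is P(z) = 1 + 0.3z + 0.048z^2.
Invertibility requires all roots to lie outside the unit circle, i.e. |z| > 1 for every root.
Set 1 + (0.3) z + (0.048) z^2 = 0, i.e. a z^2 + b z + c = 0 with a = 0.048, b = 0.3, c = 1.
Discriminant D = b^2 - 4ac = (0.3)^2 - 4*(0.048)*1 = 0.09 - (0.192) = -0.102.
D < 0, so the roots are the complex-conjugate pair z = (-b +/- i sqrt(-D)) / (2a) = -3.125 +/- 3.3268i.
For a conjugate pair |z|^2 = z * conj(z) = (product of roots) = c/a = 1/(0.048) = 20.833333, so |z| = sqrt(20.833333) = 4.5644 for both roots.
Moduli of all roots: 4.5644, 4.5644.
All moduli strictly greater than 1? Yes.
Verdict: Invertible.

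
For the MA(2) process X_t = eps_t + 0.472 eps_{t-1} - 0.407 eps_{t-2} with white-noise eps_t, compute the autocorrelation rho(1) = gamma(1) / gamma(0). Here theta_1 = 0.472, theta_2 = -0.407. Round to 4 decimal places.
\rho(1) = 0.2016

For an MA(q) process with theta_0 = 1, the autocovariance is
  gamma(k) = sigma^2 * sum_{i=0..q-k} theta_i * theta_{i+k},
and rho(k) = gamma(k) / gamma(0). Sigma^2 cancels.
  numerator   = (1)*(0.472) + (0.472)*(-0.407) = 0.279896.
  denominator = (1)^2 + (0.472)^2 + (-0.407)^2 = 1.388433.
  rho(1) = 0.279896 / 1.388433 = 0.2016.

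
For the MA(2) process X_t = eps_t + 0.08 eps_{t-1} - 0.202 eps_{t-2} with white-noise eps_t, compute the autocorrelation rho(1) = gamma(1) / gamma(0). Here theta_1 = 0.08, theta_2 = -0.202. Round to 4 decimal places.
\rho(1) = 0.0610

For an MA(q) process with theta_0 = 1, the autocovariance is
  gamma(k) = sigma^2 * sum_{i=0..q-k} theta_i * theta_{i+k},
and rho(k) = gamma(k) / gamma(0). Sigma^2 cancels.
  numerator   = (1)*(0.08) + (0.08)*(-0.202) = 0.06384.
  denominator = (1)^2 + (0.08)^2 + (-0.202)^2 = 1.047204.
  rho(1) = 0.06384 / 1.047204 = 0.0610.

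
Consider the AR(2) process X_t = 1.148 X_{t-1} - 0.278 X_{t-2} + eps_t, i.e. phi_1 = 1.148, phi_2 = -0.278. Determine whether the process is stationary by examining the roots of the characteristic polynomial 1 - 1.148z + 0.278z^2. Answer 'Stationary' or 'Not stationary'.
\text{Stationary}

The AR(p) characteristic polynomial is P(z) = 1 - 1.148z + 0.278z^2.
Stationarity requires all roots to lie outside the unit circle, i.e. |z| > 1 for every root.
Set 1 + (-1.148) z + (0.278) z^2 = 0, i.e. a z^2 + b z + c = 0 with a = 0.278, b = -1.148, c = 1.
Discriminant D = b^2 - 4ac = (-1.148)^2 - 4*(0.278)*1 = 1.317904 - (1.112) = 0.205904.
D >= 0, so the roots are real: z = (-b +/- sqrt(D)) / (2a) = (1.148 +/- 0.453766) / (0.556).
  z_1 = (1.148 + 0.453766) / (0.556) = 2.8809,   |z_1| = 2.8809.
  z_2 = (1.148 - 0.453766) / (0.556) = 1.2486,   |z_2| = 1.2486.
Moduli of all roots: 2.8809, 1.2486.
All moduli strictly greater than 1? Yes.
Verdict: Stationary.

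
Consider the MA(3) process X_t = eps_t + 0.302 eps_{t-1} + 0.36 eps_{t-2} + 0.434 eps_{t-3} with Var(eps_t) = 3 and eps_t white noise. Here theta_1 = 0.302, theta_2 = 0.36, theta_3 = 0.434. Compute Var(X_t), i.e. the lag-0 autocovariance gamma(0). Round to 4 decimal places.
\gamma(0) = 4.2275

For an MA(q) process X_t = eps_t + sum_i theta_i eps_{t-i} with
Var(eps_t) = sigma^2, the variance is
  gamma(0) = sigma^2 * (1 + sum_i theta_i^2).
  sum_i theta_i^2 = (0.302)^2 + (0.36)^2 + (0.434)^2 = 0.091204 + 0.1296 + 0.188356 = 0.40916.
  gamma(0) = 3 * (1 + 0.40916) = 3 * 1.40916 = 4.22748, which rounds to 4.2275.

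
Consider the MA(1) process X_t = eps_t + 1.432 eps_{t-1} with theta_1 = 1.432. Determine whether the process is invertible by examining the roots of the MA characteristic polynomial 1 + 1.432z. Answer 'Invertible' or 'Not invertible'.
\text{Not invertible}

The MA(q) characteristic polynomial is P(z) = 1 + 1.432z.
Invertibility requires all roots to lie outside the unit circle, i.e. |z| > 1 for every root.
This is linear in z: 1 + (1.432) z = 0  =>  z = -1/(1.432) = -0.698324,  |z| = 0.698324.
Moduli of all roots: 0.6983.
All moduli strictly greater than 1? No.
Verdict: Not invertible.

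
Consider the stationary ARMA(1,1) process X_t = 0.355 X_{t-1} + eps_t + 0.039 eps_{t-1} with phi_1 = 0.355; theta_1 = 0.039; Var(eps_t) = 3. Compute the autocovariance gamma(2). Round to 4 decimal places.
\gamma(2) = 0.4868

Multiply the model equation by X_{t-k} and take expectations. With theta_0 = psi_0 = 1 and psi_j the MA(infinity) weights, this gives
  gamma(k) - sum_i phi_i gamma(k-i) = c_k,
  c_k = sigma^2 * sum_{j=k..q} theta_j psi_{j-k}   (c_k = 0 for k > q),
using gamma(-m) = gamma(m).
psi-weights needed (psi_j = theta_j + sum_i phi_i psi_{j-i}):
  psi_1 = theta_1 + phi_1 = 0.039 + (0.355) = 0.394
Right-hand sides:
  c_0 = sigma^2 (1 + theta_1 psi_1) = 3 * (1 + (0.039)(0.394)) = 3 * 1.015366 = 3.046098
  c_1 = sigma^2 theta_1 = 3 * (0.039) = 0.117
  c_2 = 0
Equations for k = 0 and k = 1 (AR order 1):
  gamma(0) = phi_1 gamma(1) + c_0
  gamma(1) = phi_1 gamma(0) + c_1
Substituting the second into the first: gamma(0) (1 - phi_1^2) = c_0 + phi_1 c_1, so
  gamma(0) = (c_0 + phi_1 c_1) / (1 - phi_1^2) = (3.046098 + (0.355)(0.117)) / (1 - (0.355)^2) = 3.087633 / 0.873975 = 3.532862.
  gamma(1) = phi_1 gamma(0) + c_1 = (0.355)(3.532862) + (0.117) = 1.371166.
For k = 2 (> q): gamma(2) = phi_1 gamma(1) = (0.355)(1.371166) = 0.486764.
Therefore gamma(2) = 0.4868 (to 4 decimal places).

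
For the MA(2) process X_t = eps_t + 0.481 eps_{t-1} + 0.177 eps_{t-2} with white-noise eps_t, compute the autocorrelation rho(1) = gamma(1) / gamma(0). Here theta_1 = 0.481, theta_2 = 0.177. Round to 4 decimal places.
\rho(1) = 0.4484

For an MA(q) process with theta_0 = 1, the autocovariance is
  gamma(k) = sigma^2 * sum_{i=0..q-k} theta_i * theta_{i+k},
and rho(k) = gamma(k) / gamma(0). Sigma^2 cancels.
  numerator   = (1)*(0.481) + (0.481)*(0.177) = 0.566137.
  denominator = (1)^2 + (0.481)^2 + (0.177)^2 = 1.26269.
  rho(1) = 0.566137 / 1.26269 = 0.4484.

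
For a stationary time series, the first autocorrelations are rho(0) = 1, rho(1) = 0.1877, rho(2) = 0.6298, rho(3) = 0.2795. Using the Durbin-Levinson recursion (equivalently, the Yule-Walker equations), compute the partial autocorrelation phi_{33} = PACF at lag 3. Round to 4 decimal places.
\phi_{33} = 0.1980

The PACF at lag k is phi_{kk}, the last component of the solution
to the Yule-Walker system G_k phi = r_k where
  (G_k)_{ij} = rho(|i - j|), (r_k)_i = rho(i), i,j = 1..k.
Equivalently, Durbin-Levinson gives phi_{kk} iteratively:
  phi_{11} = rho(1)
  phi_{kk} = [rho(k) - sum_{j=1..k-1} phi_{k-1,j} rho(k-j)]
            / [1 - sum_{j=1..k-1} phi_{k-1,j} rho(j)],
  phi_{k,j} = phi_{k-1,j} - phi_{kk} phi_{k-1,k-j},  j = 1..k-1.
Step k = 1:
  phi_11 = rho(1) = 0.1877.
Step k = 2:
  phi_22 = [rho(2) - phi_11 rho(1)] / [1 - phi_11 rho(1)] = [0.6298 - (0.1877)(0.1877)] / [1 - (0.1877)(0.1877)]
         = 0.59456871 / 0.96476871 = 0.616281.
  Update: phi_21 = phi_11 - phi_22 phi_11 = 0.1877 - (0.616281)(0.1877) = 0.072024.
Step k = 3:
  phi_33 = [rho(3) - phi_21 rho(2) - phi_22 rho(1)] / [1 - phi_21 rho(1) - phi_22 rho(2)]
    numerator   = 0.2795 - (0.072024)(0.6298) - (0.616281)(0.1877) = 0.1184633
    denominator = 1 - (0.072024)(0.1877) - (0.616281)(0.6298) = 0.59834726
  phi_33 = 0.1184633 / 0.59834726 = 0.198.
Therefore phi_{33} = 0.1980.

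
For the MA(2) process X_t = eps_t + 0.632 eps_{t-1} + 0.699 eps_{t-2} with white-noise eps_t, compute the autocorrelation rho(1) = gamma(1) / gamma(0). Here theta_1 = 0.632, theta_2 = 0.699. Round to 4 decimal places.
\rho(1) = 0.5687

For an MA(q) process with theta_0 = 1, the autocovariance is
  gamma(k) = sigma^2 * sum_{i=0..q-k} theta_i * theta_{i+k},
and rho(k) = gamma(k) / gamma(0). Sigma^2 cancels.
  numerator   = (1)*(0.632) + (0.632)*(0.699) = 1.073768.
  denominator = (1)^2 + (0.632)^2 + (0.699)^2 = 1.888025.
  rho(1) = 1.073768 / 1.888025 = 0.5687.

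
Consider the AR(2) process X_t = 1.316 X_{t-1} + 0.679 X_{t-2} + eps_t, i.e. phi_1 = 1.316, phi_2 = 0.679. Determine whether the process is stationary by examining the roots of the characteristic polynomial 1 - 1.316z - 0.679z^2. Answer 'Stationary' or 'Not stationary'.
\text{Not stationary}

The AR(p) characteristic polynomial is P(z) = 1 - 1.316z - 0.679z^2.
Stationarity requires all roots to lie outside the unit circle, i.e. |z| > 1 for every root.
Set 1 + (-1.316) z + (-0.679) z^2 = 0, i.e. a z^2 + b z + c = 0 with a = -0.679, b = -1.316, c = 1.
Discriminant D = b^2 - 4ac = (-1.316)^2 - 4*(-0.679)*1 = 1.731856 - (-2.716) = 4.447856.
D >= 0, so the roots are real: z = (-b +/- sqrt(D)) / (2a) = (1.316 +/- 2.108994) / (-1.358).
  z_1 = (1.316 + 2.108994) / (-1.358) = -2.5221,   |z_1| = 2.5221.
  z_2 = (1.316 - 2.108994) / (-1.358) = 0.5839,   |z_2| = 0.5839.
Moduli of all roots: 2.5221, 0.5839.
All moduli strictly greater than 1? No.
Verdict: Not stationary.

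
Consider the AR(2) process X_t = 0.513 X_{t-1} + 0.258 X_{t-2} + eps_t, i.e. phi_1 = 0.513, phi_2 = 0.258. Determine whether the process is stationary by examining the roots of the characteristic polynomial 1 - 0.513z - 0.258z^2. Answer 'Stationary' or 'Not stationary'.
\text{Stationary}

The AR(p) characteristic polynomial is P(z) = 1 - 0.513z - 0.258z^2.
Stationarity requires all roots to lie outside the unit circle, i.e. |z| > 1 for every root.
Set 1 + (-0.513) z + (-0.258) z^2 = 0, i.e. a z^2 + b z + c = 0 with a = -0.258, b = -0.513, c = 1.
Discriminant D = b^2 - 4ac = (-0.513)^2 - 4*(-0.258)*1 = 0.263169 - (-1.032) = 1.295169.
D >= 0, so the roots are real: z = (-b +/- sqrt(D)) / (2a) = (0.513 +/- 1.138055) / (-0.516).
  z_1 = (0.513 + 1.138055) / (-0.516) = -3.1997,   |z_1| = 3.1997.
  z_2 = (0.513 - 1.138055) / (-0.516) = 1.2113,   |z_2| = 1.2113.
Moduli of all roots: 3.1997, 1.2113.
All moduli strictly greater than 1? Yes.
Verdict: Stationary.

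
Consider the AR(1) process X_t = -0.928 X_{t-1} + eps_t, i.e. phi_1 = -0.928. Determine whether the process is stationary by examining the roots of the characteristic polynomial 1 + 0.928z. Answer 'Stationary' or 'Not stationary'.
\text{Stationary}

The AR(p) characteristic polynomial is P(z) = 1 + 0.928z.
Stationarity requires all roots to lie outside the unit circle, i.e. |z| > 1 for every root.
This is linear in z: 1 + (0.928) z = 0  =>  z = -1/(0.928) = -1.077586,  |z| = 1.077586.
Moduli of all roots: 1.0776.
All moduli strictly greater than 1? Yes.
Verdict: Stationary.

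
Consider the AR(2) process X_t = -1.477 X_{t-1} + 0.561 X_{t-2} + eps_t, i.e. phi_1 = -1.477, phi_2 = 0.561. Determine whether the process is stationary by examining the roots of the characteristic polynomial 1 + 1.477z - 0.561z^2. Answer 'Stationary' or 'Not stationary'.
\text{Not stationary}

The AR(p) characteristic polynomial is P(z) = 1 + 1.477z - 0.561z^2.
Stationarity requires all roots to lie outside the unit circle, i.e. |z| > 1 for every root.
Set 1 + (1.477) z + (-0.561) z^2 = 0, i.e. a z^2 + b z + c = 0 with a = -0.561, b = 1.477, c = 1.
Discriminant D = b^2 - 4ac = (1.477)^2 - 4*(-0.561)*1 = 2.181529 - (-2.244) = 4.425529.
D >= 0, so the roots are real: z = (-b +/- sqrt(D)) / (2a) = (-1.477 +/- 2.103694) / (-1.122).
  z_1 = (-1.477 + 2.103694) / (-1.122) = -0.5586,   |z_1| = 0.5586.
  z_2 = (-1.477 - 2.103694) / (-1.122) = 3.1913,   |z_2| = 3.1913.
Moduli of all roots: 0.5586, 3.1913.
All moduli strictly greater than 1? No.
Verdict: Not stationary.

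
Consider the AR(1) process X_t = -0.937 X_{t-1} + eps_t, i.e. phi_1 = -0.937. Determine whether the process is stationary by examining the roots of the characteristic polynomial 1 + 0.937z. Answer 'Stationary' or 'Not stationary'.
\text{Stationary}

The AR(p) characteristic polynomial is P(z) = 1 + 0.937z.
Stationarity requires all roots to lie outside the unit circle, i.e. |z| > 1 for every root.
This is linear in z: 1 + (0.937) z = 0  =>  z = -1/(0.937) = -1.067236,  |z| = 1.067236.
Moduli of all roots: 1.0672.
All moduli strictly greater than 1? Yes.
Verdict: Stationary.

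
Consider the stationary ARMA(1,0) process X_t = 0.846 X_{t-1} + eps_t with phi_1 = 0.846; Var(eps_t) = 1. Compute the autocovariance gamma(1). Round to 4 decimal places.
\gamma(1) = 2.9759

Multiply the model equation by X_{t-k} and take expectations. With theta_0 = psi_0 = 1 and psi_j the MA(infinity) weights, this gives
  gamma(k) - sum_i phi_i gamma(k-i) = c_k,
  c_k = sigma^2 * sum_{j=k..q} theta_j psi_{j-k}   (c_k = 0 for k > q),
using gamma(-m) = gamma(m).
Pure AR (q = 0): c_0 = sigma^2 = 1, c_k = 0 for k >= 1.
Equations for k = 0 and k = 1 (AR order 1):
  gamma(0) = phi_1 gamma(1) + c_0
  gamma(1) = phi_1 gamma(0) + c_1
Substituting the second into the first: gamma(0) (1 - phi_1^2) = c_0 + phi_1 c_1, so
  gamma(0) = c_0 / (1 - phi_1^2) = 1 / (1 - (0.846)^2) = 1 / 0.284284 = 3.517609.
  gamma(1) = phi_1 gamma(0) = (0.846)(3.517609) = 2.975897.
Therefore gamma(1) = 2.9759 (to 4 decimal places).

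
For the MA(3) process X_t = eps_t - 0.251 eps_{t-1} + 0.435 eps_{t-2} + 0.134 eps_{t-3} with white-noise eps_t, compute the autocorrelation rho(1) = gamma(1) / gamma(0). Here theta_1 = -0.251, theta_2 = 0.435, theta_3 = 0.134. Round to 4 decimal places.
\rho(1) = -0.2377

For an MA(q) process with theta_0 = 1, the autocovariance is
  gamma(k) = sigma^2 * sum_{i=0..q-k} theta_i * theta_{i+k},
and rho(k) = gamma(k) / gamma(0). Sigma^2 cancels.
  numerator   = (1)*(-0.251) + (-0.251)*(0.435) + (0.435)*(0.134) = -0.301895.
  denominator = (1)^2 + (-0.251)^2 + (0.435)^2 + (0.134)^2 = 1.270182.
  rho(1) = -0.301895 / 1.270182 = -0.2377.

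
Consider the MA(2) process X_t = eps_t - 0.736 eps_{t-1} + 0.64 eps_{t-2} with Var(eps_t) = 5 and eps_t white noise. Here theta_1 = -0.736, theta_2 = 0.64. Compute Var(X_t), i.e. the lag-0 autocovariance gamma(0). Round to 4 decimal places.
\gamma(0) = 9.7565

For an MA(q) process X_t = eps_t + sum_i theta_i eps_{t-i} with
Var(eps_t) = sigma^2, the variance is
  gamma(0) = sigma^2 * (1 + sum_i theta_i^2).
  sum_i theta_i^2 = (-0.736)^2 + (0.64)^2 = 0.541696 + 0.4096 = 0.951296.
  gamma(0) = 5 * (1 + 0.951296) = 5 * 1.951296 = 9.75648, which rounds to 9.7565.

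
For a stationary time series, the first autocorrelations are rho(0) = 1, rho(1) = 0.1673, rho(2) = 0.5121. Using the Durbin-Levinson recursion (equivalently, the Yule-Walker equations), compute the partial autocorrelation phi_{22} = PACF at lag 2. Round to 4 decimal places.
\phi_{22} = 0.4981

The PACF at lag k is phi_{kk}, the last component of the solution
to the Yule-Walker system G_k phi = r_k where
  (G_k)_{ij} = rho(|i - j|), (r_k)_i = rho(i), i,j = 1..k.
Equivalently, Durbin-Levinson gives phi_{kk} iteratively:
  phi_{11} = rho(1)
  phi_{kk} = [rho(k) - sum_{j=1..k-1} phi_{k-1,j} rho(k-j)]
            / [1 - sum_{j=1..k-1} phi_{k-1,j} rho(j)],
  phi_{k,j} = phi_{k-1,j} - phi_{kk} phi_{k-1,k-j},  j = 1..k-1.
Step k = 1:
  phi_11 = rho(1) = 0.1673.
Step k = 2:
  phi_22 = [rho(2) - phi_11 rho(1)] / [1 - phi_11 rho(1)] = [0.5121 - (0.1673)(0.1673)] / [1 - (0.1673)(0.1673)]
         = 0.48411071 / 0.97201071 = 0.4981.
Therefore phi_{22} = 0.4981.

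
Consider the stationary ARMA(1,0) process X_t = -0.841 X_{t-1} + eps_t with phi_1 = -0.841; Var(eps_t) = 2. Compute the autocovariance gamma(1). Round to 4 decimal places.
\gamma(1) = -5.7461

Multiply the model equation by X_{t-k} and take expectations. With theta_0 = psi_0 = 1 and psi_j the MA(infinity) weights, this gives
  gamma(k) - sum_i phi_i gamma(k-i) = c_k,
  c_k = sigma^2 * sum_{j=k..q} theta_j psi_{j-k}   (c_k = 0 for k > q),
using gamma(-m) = gamma(m).
Pure AR (q = 0): c_0 = sigma^2 = 2, c_k = 0 for k >= 1.
Equations for k = 0 and k = 1 (AR order 1):
  gamma(0) = phi_1 gamma(1) + c_0
  gamma(1) = phi_1 gamma(0) + c_1
Substituting the second into the first: gamma(0) (1 - phi_1^2) = c_0 + phi_1 c_1, so
  gamma(0) = c_0 / (1 - phi_1^2) = 2 / (1 - (-0.841)^2) = 2 / 0.292719 = 6.832491.
  gamma(1) = phi_1 gamma(0) = (-0.841)(6.832491) = -5.746125.
Therefore gamma(1) = -5.7461 (to 4 decimal places).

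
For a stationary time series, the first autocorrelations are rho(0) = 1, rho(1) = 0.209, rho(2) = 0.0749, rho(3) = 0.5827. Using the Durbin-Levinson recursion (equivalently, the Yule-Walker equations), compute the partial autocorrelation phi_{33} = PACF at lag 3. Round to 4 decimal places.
\phi_{33} = 0.5870

The PACF at lag k is phi_{kk}, the last component of the solution
to the Yule-Walker system G_k phi = r_k where
  (G_k)_{ij} = rho(|i - j|), (r_k)_i = rho(i), i,j = 1..k.
Equivalently, Durbin-Levinson gives phi_{kk} iteratively:
  phi_{11} = rho(1)
  phi_{kk} = [rho(k) - sum_{j=1..k-1} phi_{k-1,j} rho(k-j)]
            / [1 - sum_{j=1..k-1} phi_{k-1,j} rho(j)],
  phi_{k,j} = phi_{k-1,j} - phi_{kk} phi_{k-1,k-j},  j = 1..k-1.
Step k = 1:
  phi_11 = rho(1) = 0.209.
Step k = 2:
  phi_22 = [rho(2) - phi_11 rho(1)] / [1 - phi_11 rho(1)] = [0.0749 - (0.209)(0.209)] / [1 - (0.209)(0.209)]
         = 0.031219 / 0.956319 = 0.032645.
  Update: phi_21 = phi_11 - phi_22 phi_11 = 0.209 - (0.032645)(0.209) = 0.202177.
Step k = 3:
  phi_33 = [rho(3) - phi_21 rho(2) - phi_22 rho(1)] / [1 - phi_21 rho(1) - phi_22 rho(2)]
    numerator   = 0.5827 - (0.202177)(0.0749) - (0.032645)(0.209) = 0.56073413
    denominator = 1 - (0.202177)(0.209) - (0.032645)(0.0749) = 0.95529986
  phi_33 = 0.56073413 / 0.95529986 = 0.587.
Therefore phi_{33} = 0.5870.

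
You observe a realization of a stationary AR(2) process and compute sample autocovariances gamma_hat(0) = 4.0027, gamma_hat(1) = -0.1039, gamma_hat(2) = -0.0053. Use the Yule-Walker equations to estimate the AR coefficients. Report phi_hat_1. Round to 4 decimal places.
\hat\phi_{1} = -0.0260

The Yule-Walker equations for an AR(p) process read, in matrix form,
  Gamma_p phi = r_p,   with   (Gamma_p)_{ij} = gamma(|i - j|),
                       (r_p)_i = gamma(i),   i,j = 1..p.
Substitute the sample gammas (Toeplitz matrix and right-hand side of size 2):
  Gamma_p = [[4.0027, -0.1039], [-0.1039, 4.0027]]
  r_p     = [-0.1039, -0.0053]
Written out:
  4.0027 phi_1 - 0.1039 phi_2 = -0.1039
  -0.1039 phi_1 + 4.0027 phi_2 = -0.0053
Solve by Cramer's rule:
  det = gamma(0)^2 - gamma(1)^2 = (4.0027)^2 - (-0.1039)^2 = 16.02160729 - 0.01079521 = 16.01081208
  phi_hat_1 = [gamma(1) gamma(0) - gamma(1) gamma(2)] / det = [(-0.1039)(4.0027) - (-0.1039)(-0.0053)] / 16.01081208 = -0.4164312 / 16.01081208 = -0.026
  phi_hat_2 = [gamma(0) gamma(2) - gamma(1)^2] / det = [(4.0027)(-0.0053) - (-0.1039)^2] / 16.01081208 = -0.03200952 / 16.01081208 = -0.002
So phi_hat = [-0.0260, -0.0020].
Therefore phi_hat_1 = -0.0260.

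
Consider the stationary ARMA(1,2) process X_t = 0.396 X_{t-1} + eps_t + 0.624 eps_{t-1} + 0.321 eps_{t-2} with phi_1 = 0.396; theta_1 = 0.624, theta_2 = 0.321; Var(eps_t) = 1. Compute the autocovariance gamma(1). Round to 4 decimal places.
\gamma(1) = 2.0062

Multiply the model equation by X_{t-k} and take expectations. With theta_0 = psi_0 = 1 and psi_j the MA(infinity) weights, this gives
  gamma(k) - sum_i phi_i gamma(k-i) = c_k,
  c_k = sigma^2 * sum_{j=k..q} theta_j psi_{j-k}   (c_k = 0 for k > q),
using gamma(-m) = gamma(m).
psi-weights needed (psi_j = theta_j + sum_i phi_i psi_{j-i}):
  psi_1 = theta_1 + phi_1 = 0.624 + (0.396) = 1.02
  psi_2 = theta_2 + phi_1 psi_1 = 0.321 + (0.396)(1.02) = 0.72492
Right-hand sides:
  c_0 = sigma^2 (1 + theta_1 psi_1 + theta_2 psi_2) = 1 * (1 + (0.624)(1.02) + (0.321)(0.72492)) = 1 * 1.869179 = 1.869179
  c_1 = sigma^2 (theta_1 + theta_2 psi_1) = 1 * (0.624 + (0.321)(1.02)) = 0.95142
  c_2 = sigma^2 theta_2 = 1 * (0.321) = 0.321
Equations for k = 0 and k = 1 (AR order 1):
  gamma(0) = phi_1 gamma(1) + c_0
  gamma(1) = phi_1 gamma(0) + c_1
Substituting the second into the first: gamma(0) (1 - phi_1^2) = c_0 + phi_1 c_1, so
  gamma(0) = (c_0 + phi_1 c_1) / (1 - phi_1^2) = (1.869179 + (0.396)(0.95142)) / (1 - (0.396)^2) = 2.245942 / 0.843184 = 2.663644.
  gamma(1) = phi_1 gamma(0) + c_1 = (0.396)(2.663644) + (0.95142) = 2.006223.
Therefore gamma(1) = 2.0062 (to 4 decimal places).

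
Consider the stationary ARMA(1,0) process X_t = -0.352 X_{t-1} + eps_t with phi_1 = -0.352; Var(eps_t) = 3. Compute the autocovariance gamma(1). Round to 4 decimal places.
\gamma(1) = -1.2053

Multiply the model equation by X_{t-k} and take expectations. With theta_0 = psi_0 = 1 and psi_j the MA(infinity) weights, this gives
  gamma(k) - sum_i phi_i gamma(k-i) = c_k,
  c_k = sigma^2 * sum_{j=k..q} theta_j psi_{j-k}   (c_k = 0 for k > q),
using gamma(-m) = gamma(m).
Pure AR (q = 0): c_0 = sigma^2 = 3, c_k = 0 for k >= 1.
Equations for k = 0 and k = 1 (AR order 1):
  gamma(0) = phi_1 gamma(1) + c_0
  gamma(1) = phi_1 gamma(0) + c_1
Substituting the second into the first: gamma(0) (1 - phi_1^2) = c_0 + phi_1 c_1, so
  gamma(0) = c_0 / (1 - phi_1^2) = 3 / (1 - (-0.352)^2) = 3 / 0.876096 = 3.424282.
  gamma(1) = phi_1 gamma(0) = (-0.352)(3.424282) = -1.205347.
Therefore gamma(1) = -1.2053 (to 4 decimal places).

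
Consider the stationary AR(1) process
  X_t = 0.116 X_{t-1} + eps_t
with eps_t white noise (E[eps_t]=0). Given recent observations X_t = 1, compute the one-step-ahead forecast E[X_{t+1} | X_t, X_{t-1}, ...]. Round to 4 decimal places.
E[X_{t+1} \mid \mathcal F_t] = 0.1160

For an AR(p) model X_t = c + sum_i phi_i X_{t-i} + eps_t, the
one-step-ahead conditional mean is
  E[X_{t+1} | X_t, ...] = c + sum_i phi_i X_{t+1-i}.
Substitute known values:
  E[X_{t+1} | ...] = (0.116) * (1)
                   = 0.1160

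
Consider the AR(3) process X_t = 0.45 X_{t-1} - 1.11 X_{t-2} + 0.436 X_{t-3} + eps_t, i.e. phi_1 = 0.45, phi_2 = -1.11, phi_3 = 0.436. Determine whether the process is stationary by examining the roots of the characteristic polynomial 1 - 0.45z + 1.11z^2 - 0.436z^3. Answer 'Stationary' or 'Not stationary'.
\text{Not stationary}

The AR(p) characteristic polynomial is P(z) = 1 - 0.45z + 1.11z^2 - 0.436z^3.
Stationarity requires all roots to lie outside the unit circle, i.e. |z| > 1 for every root.
Degree 3: look for a simple real root z0 first, then factor out (1 - z/z0) and solve the remaining quadratic.
Testing z0 = 2.5: P(2.5) = 1 + (-0.45)(2.5) + (1.11)(2.5)^2 + (-0.436)(2.5)^3
  = 1 + (-1.125) + (6.9375) + (-6.8125) = 0.  So z_0 = 2.5 is a root, |z_0| = 2.5.
Divide out the factor (1 - 0.4 z) = (1 - z/z0) (since 1/z0 = 0.4):
  P(z) = (1 - 0.4 z)(1 + (-0.05) z + (1.09) z^2)
  [check: z-coef -0.05 - (0.4) = -0.45; z^2-coef 1.09 - (0.4)(-0.05) = 1.11; z^3-coef -(0.4)(1.09) = -0.436.]
Remaining roots from the quadratic factor 1 + (-0.05) z + (1.09) z^2:
  Set 1 + (-0.05) z + (1.09) z^2 = 0, i.e. a z^2 + b z + c = 0 with a = 1.09, b = -0.05, c = 1.
  Discriminant D = b^2 - 4ac = (-0.05)^2 - 4*(1.09)*1 = 0.0025 - (4.36) = -4.3575.
  D < 0, so the roots are the complex-conjugate pair z = (-b +/- i sqrt(-D)) / (2a) = 0.0229 +/- 0.9576i.
  For a conjugate pair |z|^2 = z * conj(z) = (product of roots) = c/a = 1/(1.09) = 0.917431, so |z| = sqrt(0.917431) = 0.9578 for both roots.
Moduli of all roots: 2.5000, 0.9578, 0.9578.
All moduli strictly greater than 1? No.
Verdict: Not stationary.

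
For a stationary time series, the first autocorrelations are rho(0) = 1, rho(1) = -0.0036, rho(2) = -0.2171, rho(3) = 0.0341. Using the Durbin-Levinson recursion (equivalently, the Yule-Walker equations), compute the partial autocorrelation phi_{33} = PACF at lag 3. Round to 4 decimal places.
\phi_{33} = 0.0340

The PACF at lag k is phi_{kk}, the last component of the solution
to the Yule-Walker system G_k phi = r_k where
  (G_k)_{ij} = rho(|i - j|), (r_k)_i = rho(i), i,j = 1..k.
Equivalently, Durbin-Levinson gives phi_{kk} iteratively:
  phi_{11} = rho(1)
  phi_{kk} = [rho(k) - sum_{j=1..k-1} phi_{k-1,j} rho(k-j)]
            / [1 - sum_{j=1..k-1} phi_{k-1,j} rho(j)],
  phi_{k,j} = phi_{k-1,j} - phi_{kk} phi_{k-1,k-j},  j = 1..k-1.
Step k = 1:
  phi_11 = rho(1) = -0.0036.
Step k = 2:
  phi_22 = [rho(2) - phi_11 rho(1)] / [1 - phi_11 rho(1)] = [-0.2171 - (-0.0036)(-0.0036)] / [1 - (-0.0036)(-0.0036)]
         = -0.21711296 / 0.99998704 = -0.217116.
  Update: phi_21 = phi_11 - phi_22 phi_11 = -0.0036 - (-0.217116)(-0.0036) = -0.004382.
Step k = 3:
  phi_33 = [rho(3) - phi_21 rho(2) - phi_22 rho(1)] / [1 - phi_21 rho(1) - phi_22 rho(2)]
    numerator   = 0.0341 - (-0.004382)(-0.2171) - (-0.217116)(-0.0036) = 0.03236713
    denominator = 1 - (-0.004382)(-0.0036) - (-0.217116)(-0.2171) = 0.95284839
  phi_33 = 0.03236713 / 0.95284839 = 0.034.
Therefore phi_{33} = 0.0340.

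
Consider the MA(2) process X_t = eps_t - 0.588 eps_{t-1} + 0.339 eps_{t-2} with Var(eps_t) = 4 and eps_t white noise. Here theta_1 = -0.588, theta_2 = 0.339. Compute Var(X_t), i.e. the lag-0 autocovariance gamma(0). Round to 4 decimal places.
\gamma(0) = 5.8427

For an MA(q) process X_t = eps_t + sum_i theta_i eps_{t-i} with
Var(eps_t) = sigma^2, the variance is
  gamma(0) = sigma^2 * (1 + sum_i theta_i^2).
  sum_i theta_i^2 = (-0.588)^2 + (0.339)^2 = 0.345744 + 0.114921 = 0.460665.
  gamma(0) = 4 * (1 + 0.460665) = 4 * 1.460665 = 5.84266, which rounds to 5.8427.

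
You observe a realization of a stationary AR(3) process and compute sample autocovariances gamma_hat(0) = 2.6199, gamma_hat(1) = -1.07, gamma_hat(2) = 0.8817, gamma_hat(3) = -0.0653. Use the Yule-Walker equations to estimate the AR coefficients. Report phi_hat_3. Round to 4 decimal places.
\hat\phi_{3} = 0.2100

The Yule-Walker equations for an AR(p) process read, in matrix form,
  Gamma_p phi = r_p,   with   (Gamma_p)_{ij} = gamma(|i - j|),
                       (r_p)_i = gamma(i),   i,j = 1..p.
Substitute the sample gammas (Toeplitz matrix and right-hand side of size 3):
  Gamma_p = [[2.6199, -1.07, 0.8817], [-1.07, 2.6199, -1.07], [0.8817, -1.07, 2.6199]]
  r_p     = [-1.07, 0.8817, -0.0653]
Written out (R1..R3):
  (R1) 2.6199 phi_1 - 1.07 phi_2 + 0.8817 phi_3 = -1.07
  (R2) -1.07 phi_1 + 2.6199 phi_2 - 1.07 phi_3 = 0.8817
  (R3) 0.8817 phi_1 - 1.07 phi_2 + 2.6199 phi_3 = -0.0653
Gaussian elimination:
  R2 <- R2 - (-1.07/2.6199) R1 = R2 - (-0.408413) R1:  2.182899 phi_2 - 0.709903 phi_3 = 0.444699
  R3 <- R3 - (0.8817/2.6199) R1 = R3 - (0.33654) R1:  -0.709903 phi_2 + 2.323173 phi_3 = 0.294797
  R3 <- R3 - (-0.709903/2.182899) R2 = R3 - (-0.325211) R2:  2.092305 phi_3 = 0.439418
Back-substitution:
  phi_hat_3 = 0.439418 / 2.092305 = 0.210016
  phi_hat_2 = (0.444699 - (-0.709903)(0.210016)) / 2.182899 = 0.272019
  phi_hat_1 = (-1.07 - (-1.07)(0.272019) - (0.8817)(0.210016)) / 2.6199 = -0.367995
So phi_hat = [-0.3680, 0.2720, 0.2100].
Therefore phi_hat_3 = 0.2100.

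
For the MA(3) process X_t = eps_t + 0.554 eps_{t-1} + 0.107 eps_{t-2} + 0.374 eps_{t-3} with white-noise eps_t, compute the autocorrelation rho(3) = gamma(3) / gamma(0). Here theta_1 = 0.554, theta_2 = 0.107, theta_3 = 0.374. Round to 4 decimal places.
\rho(3) = 0.2565

For an MA(q) process with theta_0 = 1, the autocovariance is
  gamma(k) = sigma^2 * sum_{i=0..q-k} theta_i * theta_{i+k},
and rho(k) = gamma(k) / gamma(0). Sigma^2 cancels.
  numerator   = (1)*(0.374) = 0.374.
  denominator = (1)^2 + (0.554)^2 + (0.107)^2 + (0.374)^2 = 1.458241.
  rho(3) = 0.374 / 1.458241 = 0.2565.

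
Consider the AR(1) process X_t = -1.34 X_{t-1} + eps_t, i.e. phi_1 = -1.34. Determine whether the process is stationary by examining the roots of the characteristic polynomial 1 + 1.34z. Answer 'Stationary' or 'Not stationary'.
\text{Not stationary}

The AR(p) characteristic polynomial is P(z) = 1 + 1.34z.
Stationarity requires all roots to lie outside the unit circle, i.e. |z| > 1 for every root.
This is linear in z: 1 + (1.34) z = 0  =>  z = -1/(1.34) = -0.746269,  |z| = 0.746269.
Moduli of all roots: 0.7463.
All moduli strictly greater than 1? No.
Verdict: Not stationary.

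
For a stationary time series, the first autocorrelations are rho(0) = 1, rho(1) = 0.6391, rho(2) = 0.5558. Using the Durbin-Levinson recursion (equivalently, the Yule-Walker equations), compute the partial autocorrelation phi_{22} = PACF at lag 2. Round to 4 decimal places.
\phi_{22} = 0.2491

The PACF at lag k is phi_{kk}, the last component of the solution
to the Yule-Walker system G_k phi = r_k where
  (G_k)_{ij} = rho(|i - j|), (r_k)_i = rho(i), i,j = 1..k.
Equivalently, Durbin-Levinson gives phi_{kk} iteratively:
  phi_{11} = rho(1)
  phi_{kk} = [rho(k) - sum_{j=1..k-1} phi_{k-1,j} rho(k-j)]
            / [1 - sum_{j=1..k-1} phi_{k-1,j} rho(j)],
  phi_{k,j} = phi_{k-1,j} - phi_{kk} phi_{k-1,k-j},  j = 1..k-1.
Step k = 1:
  phi_11 = rho(1) = 0.6391.
Step k = 2:
  phi_22 = [rho(2) - phi_11 rho(1)] / [1 - phi_11 rho(1)] = [0.5558 - (0.6391)(0.6391)] / [1 - (0.6391)(0.6391)]
         = 0.14735119 / 0.59155119 = 0.2491.
Therefore phi_{22} = 0.2491.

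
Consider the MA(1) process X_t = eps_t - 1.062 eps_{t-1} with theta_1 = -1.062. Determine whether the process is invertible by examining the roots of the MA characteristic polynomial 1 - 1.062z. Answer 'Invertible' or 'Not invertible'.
\text{Not invertible}

The MA(q) characteristic polynomial is P(z) = 1 - 1.062z.
Invertibility requires all roots to lie outside the unit circle, i.e. |z| > 1 for every root.
This is linear in z: 1 + (-1.062) z = 0  =>  z = -1/(-1.062) = 0.94162,  |z| = 0.94162.
Moduli of all roots: 0.9416.
All moduli strictly greater than 1? No.
Verdict: Not invertible.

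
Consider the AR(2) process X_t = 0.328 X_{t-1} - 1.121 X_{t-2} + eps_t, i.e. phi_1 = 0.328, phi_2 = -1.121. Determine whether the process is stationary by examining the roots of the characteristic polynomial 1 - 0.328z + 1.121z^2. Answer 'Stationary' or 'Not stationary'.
\text{Not stationary}

The AR(p) characteristic polynomial is P(z) = 1 - 0.328z + 1.121z^2.
Stationarity requires all roots to lie outside the unit circle, i.e. |z| > 1 for every root.
Set 1 + (-0.328) z + (1.121) z^2 = 0, i.e. a z^2 + b z + c = 0 with a = 1.121, b = -0.328, c = 1.
Discriminant D = b^2 - 4ac = (-0.328)^2 - 4*(1.121)*1 = 0.107584 - (4.484) = -4.376416.
D < 0, so the roots are the complex-conjugate pair z = (-b +/- i sqrt(-D)) / (2a) = 0.1463 +/- 0.9331i.
For a conjugate pair |z|^2 = z * conj(z) = (product of roots) = c/a = 1/(1.121) = 0.892061, so |z| = sqrt(0.892061) = 0.9445 for both roots.
Moduli of all roots: 0.9445, 0.9445.
All moduli strictly greater than 1? No.
Verdict: Not stationary.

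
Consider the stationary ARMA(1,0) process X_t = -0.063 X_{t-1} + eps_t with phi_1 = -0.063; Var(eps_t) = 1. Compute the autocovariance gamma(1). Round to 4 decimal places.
\gamma(1) = -0.0633

Multiply the model equation by X_{t-k} and take expectations. With theta_0 = psi_0 = 1 and psi_j the MA(infinity) weights, this gives
  gamma(k) - sum_i phi_i gamma(k-i) = c_k,
  c_k = sigma^2 * sum_{j=k..q} theta_j psi_{j-k}   (c_k = 0 for k > q),
using gamma(-m) = gamma(m).
Pure AR (q = 0): c_0 = sigma^2 = 1, c_k = 0 for k >= 1.
Equations for k = 0 and k = 1 (AR order 1):
  gamma(0) = phi_1 gamma(1) + c_0
  gamma(1) = phi_1 gamma(0) + c_1
Substituting the second into the first: gamma(0) (1 - phi_1^2) = c_0 + phi_1 c_1, so
  gamma(0) = c_0 / (1 - phi_1^2) = 1 / (1 - (-0.063)^2) = 1 / 0.996031 = 1.003985.
  gamma(1) = phi_1 gamma(0) = (-0.063)(1.003985) = -0.063251.
Therefore gamma(1) = -0.0633 (to 4 decimal places).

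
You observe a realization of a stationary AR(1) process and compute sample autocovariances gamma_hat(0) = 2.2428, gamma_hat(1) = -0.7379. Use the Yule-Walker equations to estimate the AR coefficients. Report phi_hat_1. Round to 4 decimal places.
\hat\phi_{1} = -0.3290

The Yule-Walker equations for an AR(p) process read, in matrix form,
  Gamma_p phi = r_p,   with   (Gamma_p)_{ij} = gamma(|i - j|),
                       (r_p)_i = gamma(i),   i,j = 1..p.
Substitute the sample gammas (Toeplitz matrix and right-hand side of size 1):
  Gamma_p = [[2.2428]]
  r_p     = [-0.7379]
With p = 1 this is the single equation gamma(0) phi_1 = gamma(1):
  phi_hat_1 = gamma(1) / gamma(0) = -0.7379 / 2.2428 = -0.3290.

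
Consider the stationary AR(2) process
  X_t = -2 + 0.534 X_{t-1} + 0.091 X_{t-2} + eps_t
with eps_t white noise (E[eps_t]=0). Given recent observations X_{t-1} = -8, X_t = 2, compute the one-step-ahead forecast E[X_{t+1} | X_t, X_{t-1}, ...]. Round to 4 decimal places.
E[X_{t+1} \mid \mathcal F_t] = -1.6600

For an AR(p) model X_t = c + sum_i phi_i X_{t-i} + eps_t, the
one-step-ahead conditional mean is
  E[X_{t+1} | X_t, ...] = c + sum_i phi_i X_{t+1-i}.
Substitute known values:
  E[X_{t+1} | ...] = -2 + (0.534) * (2) + (0.091) * (-8)
                   = -1.6600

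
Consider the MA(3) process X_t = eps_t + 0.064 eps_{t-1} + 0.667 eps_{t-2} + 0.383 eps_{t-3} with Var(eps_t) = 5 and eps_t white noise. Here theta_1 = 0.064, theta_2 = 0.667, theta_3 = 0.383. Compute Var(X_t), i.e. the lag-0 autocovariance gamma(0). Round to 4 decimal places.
\gamma(0) = 7.9784

For an MA(q) process X_t = eps_t + sum_i theta_i eps_{t-i} with
Var(eps_t) = sigma^2, the variance is
  gamma(0) = sigma^2 * (1 + sum_i theta_i^2).
  sum_i theta_i^2 = (0.064)^2 + (0.667)^2 + (0.383)^2 = 0.004096 + 0.444889 + 0.146689 = 0.595674.
  gamma(0) = 5 * (1 + 0.595674) = 5 * 1.595674 = 7.97837, which rounds to 7.9784.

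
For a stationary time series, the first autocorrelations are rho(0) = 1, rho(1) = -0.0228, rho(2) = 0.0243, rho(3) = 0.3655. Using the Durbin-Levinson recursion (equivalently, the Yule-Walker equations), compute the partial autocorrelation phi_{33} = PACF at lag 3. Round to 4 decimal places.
\phi_{33} = 0.3670

The PACF at lag k is phi_{kk}, the last component of the solution
to the Yule-Walker system G_k phi = r_k where
  (G_k)_{ij} = rho(|i - j|), (r_k)_i = rho(i), i,j = 1..k.
Equivalently, Durbin-Levinson gives phi_{kk} iteratively:
  phi_{11} = rho(1)
  phi_{kk} = [rho(k) - sum_{j=1..k-1} phi_{k-1,j} rho(k-j)]
            / [1 - sum_{j=1..k-1} phi_{k-1,j} rho(j)],
  phi_{k,j} = phi_{k-1,j} - phi_{kk} phi_{k-1,k-j},  j = 1..k-1.
Step k = 1:
  phi_11 = rho(1) = -0.0228.
Step k = 2:
  phi_22 = [rho(2) - phi_11 rho(1)] / [1 - phi_11 rho(1)] = [0.0243 - (-0.0228)(-0.0228)] / [1 - (-0.0228)(-0.0228)]
         = 0.02378016 / 0.99948016 = 0.023793.
  Update: phi_21 = phi_11 - phi_22 phi_11 = -0.0228 - (0.023793)(-0.0228) = -0.022258.
Step k = 3:
  phi_33 = [rho(3) - phi_21 rho(2) - phi_22 rho(1)] / [1 - phi_21 rho(1) - phi_22 rho(2)]
    numerator   = 0.3655 - (-0.022258)(0.0243) - (0.023793)(-0.0228) = 0.36658333
    denominator = 1 - (-0.022258)(-0.0228) - (0.023793)(0.0243) = 0.99891437
  phi_33 = 0.36658333 / 0.99891437 = 0.367.
Therefore phi_{33} = 0.3670.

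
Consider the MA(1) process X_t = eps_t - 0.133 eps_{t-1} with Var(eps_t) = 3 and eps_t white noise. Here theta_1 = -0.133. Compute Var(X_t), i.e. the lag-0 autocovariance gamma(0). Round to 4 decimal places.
\gamma(0) = 3.0531

For an MA(q) process X_t = eps_t + sum_i theta_i eps_{t-i} with
Var(eps_t) = sigma^2, the variance is
  gamma(0) = sigma^2 * (1 + sum_i theta_i^2).
  sum_i theta_i^2 = (-0.133)^2 = 0.017689.
  gamma(0) = 3 * (1 + 0.017689) = 3 * 1.017689 = 3.053067, which rounds to 3.0531.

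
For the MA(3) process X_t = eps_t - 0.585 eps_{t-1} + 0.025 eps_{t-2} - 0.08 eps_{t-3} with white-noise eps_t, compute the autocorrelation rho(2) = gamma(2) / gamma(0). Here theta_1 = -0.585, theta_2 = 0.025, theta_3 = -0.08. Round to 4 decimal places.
\rho(2) = 0.0532

For an MA(q) process with theta_0 = 1, the autocovariance is
  gamma(k) = sigma^2 * sum_{i=0..q-k} theta_i * theta_{i+k},
and rho(k) = gamma(k) / gamma(0). Sigma^2 cancels.
  numerator   = (1)*(0.025) + (-0.585)*(-0.08) = 0.0718.
  denominator = (1)^2 + (-0.585)^2 + (0.025)^2 + (-0.08)^2 = 1.34925.
  rho(2) = 0.0718 / 1.34925 = 0.0532.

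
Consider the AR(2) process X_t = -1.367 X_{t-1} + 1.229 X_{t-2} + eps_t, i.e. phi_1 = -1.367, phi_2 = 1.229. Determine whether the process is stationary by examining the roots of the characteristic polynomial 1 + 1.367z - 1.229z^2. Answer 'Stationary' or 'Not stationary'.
\text{Not stationary}

The AR(p) characteristic polynomial is P(z) = 1 + 1.367z - 1.229z^2.
Stationarity requires all roots to lie outside the unit circle, i.e. |z| > 1 for every root.
Set 1 + (1.367) z + (-1.229) z^2 = 0, i.e. a z^2 + b z + c = 0 with a = -1.229, b = 1.367, c = 1.
Discriminant D = b^2 - 4ac = (1.367)^2 - 4*(-1.229)*1 = 1.868689 - (-4.916) = 6.784689.
D >= 0, so the roots are real: z = (-b +/- sqrt(D)) / (2a) = (-1.367 +/- 2.604744) / (-2.458).
  z_1 = (-1.367 + 2.604744) / (-2.458) = -0.5036,   |z_1| = 0.5036.
  z_2 = (-1.367 - 2.604744) / (-2.458) = 1.6158,   |z_2| = 1.6158.
Moduli of all roots: 0.5036, 1.6158.
All moduli strictly greater than 1? No.
Verdict: Not stationary.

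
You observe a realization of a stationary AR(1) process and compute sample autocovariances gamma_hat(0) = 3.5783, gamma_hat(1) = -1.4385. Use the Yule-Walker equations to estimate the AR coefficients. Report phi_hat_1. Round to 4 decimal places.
\hat\phi_{1} = -0.4020

The Yule-Walker equations for an AR(p) process read, in matrix form,
  Gamma_p phi = r_p,   with   (Gamma_p)_{ij} = gamma(|i - j|),
                       (r_p)_i = gamma(i),   i,j = 1..p.
Substitute the sample gammas (Toeplitz matrix and right-hand side of size 1):
  Gamma_p = [[3.5783]]
  r_p     = [-1.4385]
With p = 1 this is the single equation gamma(0) phi_1 = gamma(1):
  phi_hat_1 = gamma(1) / gamma(0) = -1.4385 / 3.5783 = -0.4020.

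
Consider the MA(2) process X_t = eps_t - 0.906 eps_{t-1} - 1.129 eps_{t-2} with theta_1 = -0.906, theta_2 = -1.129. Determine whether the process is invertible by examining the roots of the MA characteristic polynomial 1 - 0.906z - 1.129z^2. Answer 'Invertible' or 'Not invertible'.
\text{Not invertible}

The MA(q) characteristic polynomial is P(z) = 1 - 0.906z - 1.129z^2.
Invertibility requires all roots to lie outside the unit circle, i.e. |z| > 1 for every root.
Set 1 + (-0.906) z + (-1.129) z^2 = 0, i.e. a z^2 + b z + c = 0 with a = -1.129, b = -0.906, c = 1.
Discriminant D = b^2 - 4ac = (-0.906)^2 - 4*(-1.129)*1 = 0.820836 - (-4.516) = 5.336836.
D >= 0, so the roots are real: z = (-b +/- sqrt(D)) / (2a) = (0.906 +/- 2.310159) / (-2.258).
  z_1 = (0.906 + 2.310159) / (-2.258) = -1.4243,   |z_1| = 1.4243.
  z_2 = (0.906 - 2.310159) / (-2.258) = 0.6219,   |z_2| = 0.6219.
Moduli of all roots: 1.4243, 0.6219.
All moduli strictly greater than 1? No.
Verdict: Not invertible.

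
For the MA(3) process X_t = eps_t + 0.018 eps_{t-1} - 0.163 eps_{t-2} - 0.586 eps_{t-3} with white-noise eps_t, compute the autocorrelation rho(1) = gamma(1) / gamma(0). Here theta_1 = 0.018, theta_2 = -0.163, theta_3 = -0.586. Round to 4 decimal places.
\rho(1) = 0.0807

For an MA(q) process with theta_0 = 1, the autocovariance is
  gamma(k) = sigma^2 * sum_{i=0..q-k} theta_i * theta_{i+k},
and rho(k) = gamma(k) / gamma(0). Sigma^2 cancels.
  numerator   = (1)*(0.018) + (0.018)*(-0.163) + (-0.163)*(-0.586) = 0.110584.
  denominator = (1)^2 + (0.018)^2 + (-0.163)^2 + (-0.586)^2 = 1.370289.
  rho(1) = 0.110584 / 1.370289 = 0.0807.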